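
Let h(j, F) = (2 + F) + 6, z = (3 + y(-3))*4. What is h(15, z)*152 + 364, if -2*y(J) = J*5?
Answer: 7964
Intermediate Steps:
y(J) = -5*J/2 (y(J) = -J*5/2 = -5*J/2)
z = 42 (z = (3 - 5/2*(-3))*4 = (3 + 15/2)*4 = (21/2)*4 = 42)
h(j, F) = 8 + F
h(15, z)*152 + 364 = (8 + 42)*152 + 364 = 50*152 + 364 = 7600 + 364 = 7964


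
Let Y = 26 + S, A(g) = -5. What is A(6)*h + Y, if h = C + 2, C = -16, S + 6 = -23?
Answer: 67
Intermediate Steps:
S = -29 (S = -6 - 23 = -29)
Y = -3 (Y = 26 - 29 = -3)
h = -14 (h = -16 + 2 = -14)
A(6)*h + Y = -5*(-14) - 3 = 70 - 3 = 67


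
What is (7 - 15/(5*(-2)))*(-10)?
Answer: -85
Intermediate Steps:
(7 - 15/(5*(-2)))*(-10) = (7 - 15/(-10))*(-10) = (7 - 15*(-⅒))*(-10) = (7 + 3/2)*(-10) = (17/2)*(-10) = -85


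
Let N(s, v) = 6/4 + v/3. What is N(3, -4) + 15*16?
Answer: 1441/6 ≈ 240.17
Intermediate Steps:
N(s, v) = 3/2 + v/3 (N(s, v) = 6*(¼) + v*(⅓) = 3/2 + v/3)
N(3, -4) + 15*16 = (3/2 + (⅓)*(-4)) + 15*16 = (3/2 - 4/3) + 240 = ⅙ + 240 = 1441/6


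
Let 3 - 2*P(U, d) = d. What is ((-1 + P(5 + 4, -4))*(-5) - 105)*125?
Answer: -29375/2 ≈ -14688.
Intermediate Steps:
P(U, d) = 3/2 - d/2
((-1 + P(5 + 4, -4))*(-5) - 105)*125 = ((-1 + (3/2 - 1/2*(-4)))*(-5) - 105)*125 = ((-1 + (3/2 + 2))*(-5) - 105)*125 = ((-1 + 7/2)*(-5) - 105)*125 = ((5/2)*(-5) - 105)*125 = (-25/2 - 105)*125 = -235/2*125 = -29375/2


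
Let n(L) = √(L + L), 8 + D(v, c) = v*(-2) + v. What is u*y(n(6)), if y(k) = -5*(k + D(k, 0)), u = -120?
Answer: -4800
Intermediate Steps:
D(v, c) = -8 - v (D(v, c) = -8 + (v*(-2) + v) = -8 + (-2*v + v) = -8 - v)
n(L) = √2*√L (n(L) = √(2*L) = √2*√L)
y(k) = 40 (y(k) = -5*(k + (-8 - k)) = -5*(-8) = 40)
u*y(n(6)) = -120*40 = -4800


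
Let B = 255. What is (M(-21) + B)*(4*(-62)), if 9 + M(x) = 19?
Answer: -65720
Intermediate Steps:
M(x) = 10 (M(x) = -9 + 19 = 10)
(M(-21) + B)*(4*(-62)) = (10 + 255)*(4*(-62)) = 265*(-248) = -65720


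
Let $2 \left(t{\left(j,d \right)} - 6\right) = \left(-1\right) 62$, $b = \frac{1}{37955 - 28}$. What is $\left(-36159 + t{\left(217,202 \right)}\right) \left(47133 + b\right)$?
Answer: $- \frac{64682999357728}{37927} \approx -1.7055 \cdot 10^{9}$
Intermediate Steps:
$b = \frac{1}{37927} \approx 2.6366 \cdot 10^{-5}$
$t{\left(j,d \right)} = -25$ ($t{\left(j,d \right)} = 6 + \frac{\left(-1\right) 62}{2} = 6 + \frac{1}{2} \left(-62\right) = 6 - 31 = -25$)
$\left(-36159 + t{\left(217,202 \right)}\right) \left(47133 + b\right) = \left(-36159 - 25\right) \left(47133 + \frac{1}{37927}\right) = \left(-36184\right) \frac{1787613292}{37927} = - \frac{64682999357728}{37927}$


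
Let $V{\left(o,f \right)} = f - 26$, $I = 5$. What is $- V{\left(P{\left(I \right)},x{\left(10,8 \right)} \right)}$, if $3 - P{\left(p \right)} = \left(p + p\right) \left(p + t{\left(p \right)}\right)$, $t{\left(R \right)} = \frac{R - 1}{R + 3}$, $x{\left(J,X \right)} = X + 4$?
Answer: $14$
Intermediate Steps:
$x{\left(J,X \right)} = 4 + X$
$t{\left(R \right)} = \frac{-1 + R}{3 + R}$
$P{\left(p \right)} = 3 - 2 p \left(p + \frac{-1 + p}{3 + p}\right)$ ($P{\left(p \right)} = 3 - \left(p + p\right) \left(p + \frac{-1 + p}{3 + p}\right) = 3 - 2 p \left(p + \frac{-1 + p}{3 + p}\right)$)
$V{\left(o,f \right)} = -26 + f$ ($V{\left(o,f \right)} = f - 26 = -26 + f$)
$- V{\left(P{\left(I \right)},x{\left(10,8 \right)} \right)} = - (-26 + \left(4 + 8\right)) = - (-26 + 12) = \left(-1\right) \left(-14\right) = 14$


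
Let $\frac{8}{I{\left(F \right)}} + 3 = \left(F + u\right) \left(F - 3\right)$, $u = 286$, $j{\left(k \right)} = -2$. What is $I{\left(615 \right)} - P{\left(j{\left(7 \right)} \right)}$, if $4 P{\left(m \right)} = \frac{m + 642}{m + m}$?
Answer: $\frac{22056368}{551409} \approx 40.0$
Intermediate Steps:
$P{\left(m \right)} = \frac{642 + m}{8 m}$ ($P{\left(m \right)} = \frac{\left(m + 642\right) \frac{1}{m + m}}{4} = \frac{\left(642 + m\right) \frac{1}{2 m}}{4} = \frac{\frac{1}{2} \frac{1}{m} \left(642 + m\right)}{4} = \frac{642 + m}{8 m}$)
$I{\left(F \right)} = \frac{8}{-3 + \left(-3 + F\right) \left(286 + F\right)}$ ($I{\left(F \right)} = \frac{8}{-3 + \left(F + 286\right) \left(F - 3\right)} = \frac{8}{-3 + \left(286 + F\right) \left(-3 + F\right)} = \frac{8}{-3 + \left(-3 + F\right) \left(286 + F\right)}$)
$I{\left(615 \right)} - P{\left(j{\left(7 \right)} \right)} = \frac{8}{-861 + 615^{2} + 283 \cdot 615} - \frac{642 - 2}{8 \left(-2\right)} = \frac{8}{-861 + 378225 + 174045} - \frac{1}{8} \left(- \frac{1}{2}\right) 640 = \frac{8}{551409} - -40 = 8 \cdot \frac{1}{551409} + 40 = \frac{8}{551409} + 40 = \frac{22056368}{551409}$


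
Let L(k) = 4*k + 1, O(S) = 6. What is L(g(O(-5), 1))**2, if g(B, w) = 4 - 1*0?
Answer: 289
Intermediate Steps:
g(B, w) = 4 (g(B, w) = 4 + 0 = 4)
L(k) = 1 + 4*k
L(g(O(-5), 1))**2 = (1 + 4*4)**2 = (1 + 16)**2 = 17**2 = 289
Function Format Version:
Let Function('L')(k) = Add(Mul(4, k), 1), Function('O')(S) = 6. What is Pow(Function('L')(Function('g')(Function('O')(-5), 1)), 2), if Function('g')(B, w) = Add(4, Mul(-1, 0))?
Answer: 289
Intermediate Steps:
Function('g')(B, w) = 4 (Function('g')(B, w) = Add(4, 0) = 4)
Function('L')(k) = Add(1, Mul(4, k))
Pow(Function('L')(Function('g')(Function('O')(-5), 1)), 2) = Pow(Add(1, Mul(4, 4)), 2) = Pow(Add(1, 16), 2) = Pow(17, 2) = 289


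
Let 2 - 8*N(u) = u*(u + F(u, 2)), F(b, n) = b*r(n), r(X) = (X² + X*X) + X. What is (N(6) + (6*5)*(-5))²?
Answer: 635209/16 ≈ 39701.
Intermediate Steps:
r(X) = X + 2*X² (r(X) = (X² + X²) + X = 2*X² + X = X + 2*X²)
F(b, n) = b*n*(1 + 2*n) (F(b, n) = b*(n*(1 + 2*n)) = b*n*(1 + 2*n))
N(u) = ¼ - 11*u²/8 (N(u) = ¼ - u*(u + u*2*(1 + 2*2))/8 = ¼ - u*(u + u*2*(1 + 4))/8 = ¼ - u*(u + u*2*5)/8 = ¼ - u*(u + 10*u)/8 = ¼ - u*11*u/8 = ¼ - 11*u²/8)
(N(6) + (6*5)*(-5))² = ((¼ - 11/8*6²) + (6*5)*(-5))² = ((¼ - 11/8*36) + 30*(-5))² = ((¼ - 99/2) - 150)² = (-197/4 - 150)² = (-797/4)² = 635209/16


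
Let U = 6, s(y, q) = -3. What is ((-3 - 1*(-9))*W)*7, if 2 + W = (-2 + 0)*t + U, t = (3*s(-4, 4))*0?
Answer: 168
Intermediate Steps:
t = 0 (t = (3*(-3))*0 = -9*0 = 0)
W = 4 (W = -2 + ((-2 + 0)*0 + 6) = -2 + (-2*0 + 6) = -2 + (0 + 6) = -2 + 6 = 4)
((-3 - 1*(-9))*W)*7 = ((-3 - 1*(-9))*4)*7 = ((-3 + 9)*4)*7 = (6*4)*7 = 24*7 = 168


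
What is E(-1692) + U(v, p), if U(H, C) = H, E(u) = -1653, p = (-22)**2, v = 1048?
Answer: -605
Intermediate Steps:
p = 484
E(-1692) + U(v, p) = -1653 + 1048 = -605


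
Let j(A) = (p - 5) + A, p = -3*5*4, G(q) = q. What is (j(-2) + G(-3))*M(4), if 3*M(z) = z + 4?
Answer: -560/3 ≈ -186.67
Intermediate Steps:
M(z) = 4/3 + z/3 (M(z) = (z + 4)/3 = (4 + z)/3 = 4/3 + z/3)
p = -60 (p = -15*4 = -60)
j(A) = -65 + A (j(A) = (-60 - 5) + A = -65 + A)
(j(-2) + G(-3))*M(4) = ((-65 - 2) - 3)*(4/3 + (⅓)*4) = (-67 - 3)*(4/3 + 4/3) = -70*8/3 = -560/3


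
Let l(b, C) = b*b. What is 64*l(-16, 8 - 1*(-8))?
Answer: 16384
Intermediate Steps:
l(b, C) = b²
64*l(-16, 8 - 1*(-8)) = 64*(-16)² = 64*256 = 16384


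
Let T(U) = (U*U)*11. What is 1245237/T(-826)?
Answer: 25413/153164 ≈ 0.16592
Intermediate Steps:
T(U) = 11*U² (T(U) = U²*11 = 11*U²)
1245237/T(-826) = 1245237/((11*(-826)²)) = 1245237/((11*682276)) = 1245237/7505036 = 1245237*(1/7505036) = 25413/153164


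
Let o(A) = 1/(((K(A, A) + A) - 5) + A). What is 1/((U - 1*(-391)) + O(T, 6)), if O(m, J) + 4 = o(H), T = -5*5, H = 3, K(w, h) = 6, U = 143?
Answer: 7/3711 ≈ 0.0018863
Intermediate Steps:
T = -25
o(A) = 1/(1 + 2*A) (o(A) = 1/(((6 + A) - 5) + A) = 1/((1 + A) + A) = 1/(1 + 2*A))
O(m, J) = -27/7 (O(m, J) = -4 + 1/(1 + 2*3) = -4 + 1/(1 + 6) = -4 + 1/7 = -4 + ⅐ = -27/7)
1/((U - 1*(-391)) + O(T, 6)) = 1/((143 - 1*(-391)) - 27/7) = 1/((143 + 391) - 27/7) = 1/(534 - 27/7) = 1/(3711/7) = 7/3711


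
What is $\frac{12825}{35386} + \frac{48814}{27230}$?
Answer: $\frac{1038278477}{481780390} \approx 2.1551$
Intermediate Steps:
$\frac{12825}{35386} + \frac{48814}{27230} = 12825 \cdot \frac{1}{35386} + 48814 \cdot \frac{1}{27230} = \frac{12825}{35386} + \frac{24407}{13615} = \frac{1038278477}{481780390}$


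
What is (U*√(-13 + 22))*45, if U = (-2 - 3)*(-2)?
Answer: 1350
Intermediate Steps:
U = 10 (U = -5*(-2) = 10)
(U*√(-13 + 22))*45 = (10*√(-13 + 22))*45 = (10*√9)*45 = (10*3)*45 = 30*45 = 1350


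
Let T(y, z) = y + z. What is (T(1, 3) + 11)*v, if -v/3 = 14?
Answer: -630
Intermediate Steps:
v = -42 (v = -3*14 = -42)
(T(1, 3) + 11)*v = ((1 + 3) + 11)*(-42) = (4 + 11)*(-42) = 15*(-42) = -630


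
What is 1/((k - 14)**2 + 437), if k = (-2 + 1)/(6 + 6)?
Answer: 144/91489 ≈ 0.0015740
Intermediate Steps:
k = -1/12 ≈ -0.083333
1/((k - 14)**2 + 437) = 1/((-1/12 - 14)**2 + 437) = 1/((-169/12)**2 + 437) = 1/(28561/144 + 437) = 1/(91489/144) = 144/91489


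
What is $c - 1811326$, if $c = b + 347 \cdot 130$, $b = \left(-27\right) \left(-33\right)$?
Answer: $-1765325$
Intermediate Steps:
$b = 891$
$c = 46001$ ($c = 891 + 347 \cdot 130 = 891 + 45110 = 46001$)
$c - 1811326 = 46001 - 1811326 = -1765325$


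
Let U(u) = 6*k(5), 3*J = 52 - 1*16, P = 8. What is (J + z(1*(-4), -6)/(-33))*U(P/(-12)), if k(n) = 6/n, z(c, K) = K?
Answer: 4824/55 ≈ 87.709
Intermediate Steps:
J = 12 (J = (52 - 1*16)/3 = (52 - 16)/3 = (1/3)*36 = 12)
U(u) = 36/5 (U(u) = 6*(6/5) = 36/5)
(J + z(1*(-4), -6)/(-33))*U(P/(-12)) = (12 - 6/(-33))*(36/5) = (12 - 6*(-1/33))*(36/5) = (12 + 2/11)*(36/5) = (134/11)*(36/5) = 4824/55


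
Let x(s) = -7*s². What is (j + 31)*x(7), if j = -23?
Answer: -2744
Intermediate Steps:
(j + 31)*x(7) = (-23 + 31)*(-7*7²) = 8*(-7*49) = 8*(-343) = -2744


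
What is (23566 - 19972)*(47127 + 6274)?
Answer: 191923194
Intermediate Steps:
(23566 - 19972)*(47127 + 6274) = 3594*53401 = 191923194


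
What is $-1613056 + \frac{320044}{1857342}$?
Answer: $- \frac{1497998168554}{928671} \approx -1.6131 \cdot 10^{6}$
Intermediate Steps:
$-1613056 + \frac{320044}{1857342} = -1613056 + 320044 \cdot \frac{1}{1857342} = -1613056 + \frac{160022}{928671} = - \frac{1497998168554}{928671}$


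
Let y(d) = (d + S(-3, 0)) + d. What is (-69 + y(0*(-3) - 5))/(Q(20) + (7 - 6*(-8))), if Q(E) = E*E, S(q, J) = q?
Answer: -82/455 ≈ -0.18022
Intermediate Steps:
Q(E) = E²
y(d) = -3 + 2*d (y(d) = (d - 3) + d = (-3 + d) + d = -3 + 2*d)
(-69 + y(0*(-3) - 5))/(Q(20) + (7 - 6*(-8))) = (-69 + (-3 + 2*(0*(-3) - 5)))/(20² + (7 - 6*(-8))) = (-69 + (-3 + 2*(0 - 5)))/(400 + (7 + 48)) = (-69 + (-3 + 2*(-5)))/(400 + 55) = (-69 + (-3 - 10))/455 = (-69 - 13)*(1/455) = -82*1/455 = -82/455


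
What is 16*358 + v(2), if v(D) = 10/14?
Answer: 40101/7 ≈ 5728.7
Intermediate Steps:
v(D) = 5/7 (v(D) = 10*(1/14) = 5/7)
16*358 + v(2) = 16*358 + 5/7 = 5728 + 5/7 = 40101/7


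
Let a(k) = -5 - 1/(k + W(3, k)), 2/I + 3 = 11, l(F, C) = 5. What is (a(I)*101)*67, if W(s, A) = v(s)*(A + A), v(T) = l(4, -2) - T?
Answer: -196243/5 ≈ -39249.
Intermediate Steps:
I = ¼ (I = 2/(-3 + 11) = 2/8 = 2*(⅛) = ¼ ≈ 0.25000)
v(T) = 5 - T
W(s, A) = 2*A*(5 - s) (W(s, A) = (5 - s)*(A + A) = (5 - s)*(2*A) = 2*A*(5 - s))
a(k) = -5 - 1/(5*k) (a(k) = -5 - 1/(k + 2*k*(5 - 1*3)) = -5 - 1/(k + 2*k*(5 - 3)) = -5 - 1/(k + 2*k*2) = -5 - 1/(k + 4*k) = -5 - 1/(5*k))
(a(I)*101)*67 = ((-5 - 1/(5*¼))*101)*67 = ((-5 - ⅕*4)*101)*67 = ((-5 - ⅘)*101)*67 = -29/5*101*67 = -2929/5*67 = -196243/5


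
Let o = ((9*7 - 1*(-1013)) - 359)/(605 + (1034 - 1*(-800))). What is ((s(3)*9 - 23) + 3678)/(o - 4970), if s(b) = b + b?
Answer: -3015417/4040371 ≈ -0.74632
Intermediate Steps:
s(b) = 2*b
o = 239/813 (o = ((63 + 1013) - 359)/(605 + (1034 + 800)) = (1076 - 359)/(605 + 1834) = 717/2439 = 717*(1/2439) = 239/813 ≈ 0.29397)
((s(3)*9 - 23) + 3678)/(o - 4970) = (((2*3)*9 - 23) + 3678)/(239/813 - 4970) = ((6*9 - 23) + 3678)/(-4040371/813) = ((54 - 23) + 3678)*(-813/4040371) = (31 + 3678)*(-813/4040371) = 3709*(-813/4040371) = -3015417/4040371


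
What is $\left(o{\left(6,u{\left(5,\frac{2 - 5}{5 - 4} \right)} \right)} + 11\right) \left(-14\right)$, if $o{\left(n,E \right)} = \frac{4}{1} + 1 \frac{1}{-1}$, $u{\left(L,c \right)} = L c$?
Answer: $-196$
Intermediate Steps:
$o{\left(n,E \right)} = 3$ ($o{\left(n,E \right)} = 4 \cdot 1 + 1 \left(-1\right) = 4 - 1 = 3$)
$\left(o{\left(6,u{\left(5,\frac{2 - 5}{5 - 4} \right)} \right)} + 11\right) \left(-14\right) = \left(3 + 11\right) \left(-14\right) = 14 \left(-14\right) = -196$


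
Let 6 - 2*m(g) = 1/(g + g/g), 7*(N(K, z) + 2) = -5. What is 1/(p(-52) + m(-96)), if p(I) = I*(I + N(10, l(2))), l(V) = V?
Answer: 1330/3788037 ≈ 0.00035111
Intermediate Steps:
N(K, z) = -19/7 (N(K, z) = -2 + (⅐)*(-5) = -2 - 5/7 = -19/7)
m(g) = 3 - 1/(2*(1 + g)) (m(g) = 3 - 1/(2*(g + g/g)) = 3 - 1/(2*(g + 1)) = 3 - 1/(2*(1 + g)))
p(I) = I*(-19/7 + I) (p(I) = I*(I - 19/7) = I*(-19/7 + I))
1/(p(-52) + m(-96)) = 1/((⅐)*(-52)*(-19 + 7*(-52)) + (5 + 6*(-96))/(2*(1 - 96))) = 1/((⅐)*(-52)*(-19 - 364) + (½)*(5 - 576)/(-95)) = 1/((⅐)*(-52)*(-383) + (½)*(-1/95)*(-571)) = 1/(19916/7 + 571/190) = 1/(3788037/1330) = 1330/3788037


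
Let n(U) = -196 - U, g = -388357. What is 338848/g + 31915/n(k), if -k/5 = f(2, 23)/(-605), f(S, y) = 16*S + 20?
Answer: -1507777791519/9230469176 ≈ -163.35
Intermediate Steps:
f(S, y) = 20 + 16*S
k = 52/121 (k = -5*(20 + 16*2)/(-605) = -5*(20 + 32)*(-1)/605 = -260*(-1)/605 = -5*(-52/605) = 52/121 ≈ 0.42975)
338848/g + 31915/n(k) = 338848/(-388357) + 31915/(-196 - 1*52/121) = 338848*(-1/388357) + 31915/(-196 - 52/121) = -338848/388357 + 31915/(-23768/121) = -338848/388357 + 31915*(-121/23768) = -338848/388357 - 3861715/23768 = -1507777791519/9230469176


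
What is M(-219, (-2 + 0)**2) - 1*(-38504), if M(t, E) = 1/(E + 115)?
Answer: 4581977/119 ≈ 38504.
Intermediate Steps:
M(t, E) = 1/(115 + E)
M(-219, (-2 + 0)**2) - 1*(-38504) = 1/(115 + (-2 + 0)**2) - 1*(-38504) = 1/(115 + (-2)**2) + 38504 = 1/(115 + 4) + 38504 = 1/119 + 38504 = 4581977/119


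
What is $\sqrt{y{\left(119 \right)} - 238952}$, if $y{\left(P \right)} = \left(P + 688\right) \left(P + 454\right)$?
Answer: $19 \sqrt{619} \approx 472.71$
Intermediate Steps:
$y{\left(P \right)} = \left(454 + P\right) \left(688 + P\right)$ ($y{\left(P \right)} = \left(688 + P\right) \left(454 + P\right) = \left(454 + P\right) \left(688 + P\right)$)
$\sqrt{y{\left(119 \right)} - 238952} = \sqrt{\left(312352 + 119^{2} + 1142 \cdot 119\right) - 238952} = \sqrt{\left(312352 + 14161 + 135898\right) - 238952} = \sqrt{462411 - 238952} = \sqrt{223459} = 19 \sqrt{619}$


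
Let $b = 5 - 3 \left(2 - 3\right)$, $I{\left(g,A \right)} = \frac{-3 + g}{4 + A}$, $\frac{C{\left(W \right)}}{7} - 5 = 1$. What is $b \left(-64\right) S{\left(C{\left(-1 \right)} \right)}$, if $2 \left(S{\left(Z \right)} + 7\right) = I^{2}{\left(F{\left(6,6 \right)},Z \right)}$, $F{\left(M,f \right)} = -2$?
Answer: $\frac{1894336}{529} \approx 3581.0$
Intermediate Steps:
$C{\left(W \right)} = 42$ ($C{\left(W \right)} = 35 + 7 \cdot 1 = 35 + 7 = 42$)
$I{\left(g,A \right)} = \frac{-3 + g}{4 + A}$
$b = 8$ ($b = 5 - -3 = 5 + 3 = 8$)
$S{\left(Z \right)} = -7 + \frac{25}{2 \left(4 + Z\right)^{2}}$ ($S{\left(Z \right)} = -7 + \frac{\left(\frac{-3 - 2}{4 + Z}\right)^{2}}{2} = -7 + \frac{\left(\frac{1}{4 + Z} \left(-5\right)\right)^{2}}{2} = -7 + \frac{\left(- \frac{5}{4 + Z}\right)^{2}}{2} = -7 + \frac{25 \frac{1}{\left(4 + Z\right)^{2}}}{2} = -7 + \frac{25}{2 \left(4 + Z\right)^{2}}$)
$b \left(-64\right) S{\left(C{\left(-1 \right)} \right)} = 8 \left(-64\right) \left(-7 + \frac{25}{2 \left(4 + 42\right)^{2}}\right) = - 512 \left(-7 + \frac{25}{2 \cdot 2116}\right) = - 512 \left(-7 + \frac{25}{2} \cdot \frac{1}{2116}\right) = - 512 \left(-7 + \frac{25}{4232}\right) = \left(-512\right) \left(- \frac{29599}{4232}\right) = \frac{1894336}{529}$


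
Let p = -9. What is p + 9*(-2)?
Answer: -27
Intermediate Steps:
p + 9*(-2) = -9 + 9*(-2) = -9 - 18 = -27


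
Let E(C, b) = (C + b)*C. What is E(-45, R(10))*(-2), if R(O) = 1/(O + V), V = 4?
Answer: -28305/7 ≈ -4043.6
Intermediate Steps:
R(O) = 1/(4 + O) (R(O) = 1/(O + 4) = 1/(4 + O))
E(C, b) = C*(C + b)
E(-45, R(10))*(-2) = -45*(-45 + 1/(4 + 10))*(-2) = -45*(-45 + 1/14)*(-2) = -45*(-629/14)*(-2) = (28305/14)*(-2) = -28305/7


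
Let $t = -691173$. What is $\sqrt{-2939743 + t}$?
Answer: $2 i \sqrt{907729} \approx 1905.5 i$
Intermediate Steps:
$\sqrt{-2939743 + t} = \sqrt{-2939743 - 691173} = \sqrt{-3630916} = 2 i \sqrt{907729}$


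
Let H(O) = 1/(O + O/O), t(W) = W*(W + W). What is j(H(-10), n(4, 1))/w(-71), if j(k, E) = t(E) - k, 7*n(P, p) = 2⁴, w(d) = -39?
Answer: -4657/17199 ≈ -0.27077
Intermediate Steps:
t(W) = 2*W² (t(W) = W*(2*W) = 2*W²)
H(O) = 1/(1 + O) (H(O) = 1/(O + 1) = 1/(1 + O))
n(P, p) = 16/7 (n(P, p) = (⅐)*2⁴ = (⅐)*16 = 16/7)
j(k, E) = -k + 2*E² (j(k, E) = 2*E² - k = -k + 2*E²)
j(H(-10), n(4, 1))/w(-71) = (-1/(1 - 10) + 2*(16/7)²)/(-39) = (-1/(-9) + 2*(256/49))*(-1/39) = (-1*(-⅑) + 512/49)*(-1/39) = (⅑ + 512/49)*(-1/39) = (4657/441)*(-1/39) = -4657/17199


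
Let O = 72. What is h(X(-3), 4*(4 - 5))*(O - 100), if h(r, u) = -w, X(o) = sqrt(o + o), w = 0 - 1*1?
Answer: -28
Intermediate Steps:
w = -1 (w = 0 - 1 = -1)
X(o) = sqrt(2)*sqrt(o) (X(o) = sqrt(2*o) = sqrt(2)*sqrt(o))
h(r, u) = 1 (h(r, u) = -1*(-1) = 1)
h(X(-3), 4*(4 - 5))*(O - 100) = 1*(72 - 100) = 1*(-28) = -28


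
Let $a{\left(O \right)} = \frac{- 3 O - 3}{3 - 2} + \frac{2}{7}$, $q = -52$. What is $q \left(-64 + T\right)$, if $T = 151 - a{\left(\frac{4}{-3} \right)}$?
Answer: $- \frac{31200}{7} \approx -4457.1$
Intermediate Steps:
$a{\left(O \right)} = - \frac{19}{7} - 3 O$ ($a{\left(O \right)} = \frac{-3 - 3 O}{1} + 2 \cdot \frac{1}{7} = \left(-3 - 3 O\right) 1 + \frac{2}{7} = \left(-3 - 3 O\right) + \frac{2}{7} = - \frac{19}{7} - 3 O$)
$T = \frac{1048}{7}$ ($T = 151 - \left(- \frac{19}{7} - 3 \frac{4}{-3}\right) = 151 - \left(- \frac{19}{7} - 3 \cdot 4 \left(- \frac{1}{3}\right)\right) = 151 - \left(- \frac{19}{7} - -4\right) = 151 - \left(- \frac{19}{7} + 4\right) = 151 - \frac{9}{7} = \frac{1048}{7} \approx 149.71$)
$q \left(-64 + T\right) = - 52 \left(-64 + \frac{1048}{7}\right) = \left(-52\right) \frac{600}{7} = - \frac{31200}{7}$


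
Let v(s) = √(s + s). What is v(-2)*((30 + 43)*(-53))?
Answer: -7738*I ≈ -7738.0*I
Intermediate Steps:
v(s) = √2*√s (v(s) = √(2*s) = √2*√s)
v(-2)*((30 + 43)*(-53)) = (√2*√(-2))*((30 + 43)*(-53)) = (√2*(I*√2))*(73*(-53)) = (2*I)*(-3869) = -7738*I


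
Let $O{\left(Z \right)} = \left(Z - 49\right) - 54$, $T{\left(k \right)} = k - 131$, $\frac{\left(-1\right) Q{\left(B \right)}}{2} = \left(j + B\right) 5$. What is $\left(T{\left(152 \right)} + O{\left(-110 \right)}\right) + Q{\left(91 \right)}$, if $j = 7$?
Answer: $-1172$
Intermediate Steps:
$Q{\left(B \right)} = -70 - 10 B$ ($Q{\left(B \right)} = - 2 \left(7 + B\right) 5 = - 2 \left(35 + 5 B\right) = -70 - 10 B$)
$T{\left(k \right)} = -131 + k$
$O{\left(Z \right)} = -103 + Z$ ($O{\left(Z \right)} = \left(-49 + Z\right) - 54 = -103 + Z$)
$\left(T{\left(152 \right)} + O{\left(-110 \right)}\right) + Q{\left(91 \right)} = \left(\left(-131 + 152\right) - 213\right) - 980 = \left(21 - 213\right) - 980 = -192 - 980 = -1172$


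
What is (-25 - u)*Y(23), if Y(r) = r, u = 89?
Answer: -2622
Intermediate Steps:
(-25 - u)*Y(23) = (-25 - 1*89)*23 = (-25 - 89)*23 = -114*23 = -2622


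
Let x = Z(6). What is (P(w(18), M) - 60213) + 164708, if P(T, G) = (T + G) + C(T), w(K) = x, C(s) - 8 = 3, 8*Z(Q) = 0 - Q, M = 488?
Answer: 419973/4 ≈ 1.0499e+5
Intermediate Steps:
Z(Q) = -Q/8 (Z(Q) = (0 - Q)/8 = (-Q)/8 = -Q/8)
C(s) = 11 (C(s) = 8 + 3 = 11)
x = -¾ (x = -⅛*6 = -¾ ≈ -0.75000)
w(K) = -¾
P(T, G) = 11 + G + T (P(T, G) = (T + G) + 11 = (G + T) + 11 = 11 + G + T)
(P(w(18), M) - 60213) + 164708 = ((11 + 488 - ¾) - 60213) + 164708 = (1993/4 - 60213) + 164708 = -238859/4 + 164708 = 419973/4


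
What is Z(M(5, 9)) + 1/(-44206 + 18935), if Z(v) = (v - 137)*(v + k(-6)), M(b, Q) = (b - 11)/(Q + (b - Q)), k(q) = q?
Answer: 628641371/631775 ≈ 995.04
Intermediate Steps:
M(b, Q) = (-11 + b)/b
Z(v) = (-137 + v)*(-6 + v) (Z(v) = (v - 137)*(v - 6) = (-137 + v)*(-6 + v))
Z(M(5, 9)) + 1/(-44206 + 18935) = (822 + ((-11 + 5)/5)² - 143*(-11 + 5)/5) + 1/(-44206 + 18935) = (822 + ((⅕)*(-6))² - 143*(-6)/5) + 1/(-25271) = (822 + (-6/5)² - 143*(-6/5)) - 1/25271 = (822 + 36/25 + 858/5) - 1/25271 = 24876/25 - 1/25271 = 628641371/631775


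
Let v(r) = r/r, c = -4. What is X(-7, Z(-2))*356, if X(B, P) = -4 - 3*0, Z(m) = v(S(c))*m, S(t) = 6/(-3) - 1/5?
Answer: -1424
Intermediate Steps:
S(t) = -11/5 (S(t) = 6*(-1/3) - 1*1/5 = -2 - 1/5 = -11/5)
v(r) = 1
Z(m) = m (Z(m) = 1*m = m)
X(B, P) = -4 (X(B, P) = -4 + 0 = -4)
X(-7, Z(-2))*356 = -4*356 = -1424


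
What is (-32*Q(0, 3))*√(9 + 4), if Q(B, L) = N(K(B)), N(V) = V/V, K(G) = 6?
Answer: -32*√13 ≈ -115.38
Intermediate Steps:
N(V) = 1
Q(B, L) = 1
(-32*Q(0, 3))*√(9 + 4) = (-32*1)*√(9 + 4) = -32*√13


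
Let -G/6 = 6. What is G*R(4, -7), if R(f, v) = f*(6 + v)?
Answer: 144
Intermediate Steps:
G = -36 (G = -6*6 = -36)
G*R(4, -7) = -144*(6 - 7) = -144*(-1) = -36*(-4) = 144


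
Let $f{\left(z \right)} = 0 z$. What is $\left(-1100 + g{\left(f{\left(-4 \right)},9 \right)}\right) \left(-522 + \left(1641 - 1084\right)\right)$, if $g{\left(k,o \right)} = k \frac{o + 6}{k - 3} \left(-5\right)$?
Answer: $-38500$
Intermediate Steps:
$f{\left(z \right)} = 0$
$g{\left(k,o \right)} = - \frac{5 k \left(6 + o\right)}{-3 + k}$ ($g{\left(k,o \right)} = k \frac{6 + o}{-3 + k} \left(-5\right) = \frac{k \left(6 + o\right)}{-3 + k} \left(-5\right) = - \frac{5 k \left(6 + o\right)}{-3 + k}$)
$\left(-1100 + g{\left(f{\left(-4 \right)},9 \right)}\right) \left(-522 + \left(1641 - 1084\right)\right) = \left(-1100 - \frac{0 \left(6 + 9\right)}{-3 + 0}\right) \left(-522 + \left(1641 - 1084\right)\right) = \left(-1100 - 0 \frac{1}{-3} \cdot 15\right) \left(-522 + 557\right) = \left(-1100 - 0 \left(- \frac{1}{3}\right) 15\right) 35 = \left(-1100 + 0\right) 35 = \left(-1100\right) 35 = -38500$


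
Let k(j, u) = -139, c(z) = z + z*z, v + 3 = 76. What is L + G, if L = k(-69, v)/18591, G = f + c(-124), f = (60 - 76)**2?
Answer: 288309089/18591 ≈ 15508.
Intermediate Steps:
v = 73 (v = -3 + 76 = 73)
c(z) = z + z**2
f = 256 (f = (-16)**2 = 256)
G = 15508 (G = 256 - 124*(1 - 124) = 256 - 124*(-123) = 256 + 15252 = 15508)
L = -139/18591 ≈ -0.0074767
L + G = -139/18591 + 15508 = 288309089/18591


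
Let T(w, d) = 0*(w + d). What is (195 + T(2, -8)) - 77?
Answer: 118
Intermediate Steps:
T(w, d) = 0 (T(w, d) = 0*(d + w) = 0)
(195 + T(2, -8)) - 77 = (195 + 0) - 77 = 195 - 77 = 118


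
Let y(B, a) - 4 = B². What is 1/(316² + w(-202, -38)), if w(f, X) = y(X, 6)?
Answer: 1/101304 ≈ 9.8713e-6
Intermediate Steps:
y(B, a) = 4 + B²
w(f, X) = 4 + X²
1/(316² + w(-202, -38)) = 1/(316² + (4 + (-38)²)) = 1/(99856 + (4 + 1444)) = 1/(99856 + 1448) = 1/101304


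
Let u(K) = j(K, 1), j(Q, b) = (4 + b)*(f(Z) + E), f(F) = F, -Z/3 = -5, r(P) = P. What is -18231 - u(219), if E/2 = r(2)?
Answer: -18326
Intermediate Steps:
Z = 15 (Z = -3*(-5) = 15)
E = 4 (E = 2*2 = 4)
j(Q, b) = 76 + 19*b (j(Q, b) = (4 + b)*(15 + 4) = (4 + b)*19 = 76 + 19*b)
u(K) = 95 (u(K) = 76 + 19*1 = 76 + 19 = 95)
-18231 - u(219) = -18231 - 1*95 = -18231 - 95 = -18326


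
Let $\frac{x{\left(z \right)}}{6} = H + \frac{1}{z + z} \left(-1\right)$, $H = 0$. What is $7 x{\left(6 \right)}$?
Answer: $- \frac{7}{2} \approx -3.5$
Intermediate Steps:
$x{\left(z \right)} = - \frac{3}{z}$ ($x{\left(z \right)} = 6 \left(0 + \frac{1}{z + z} \left(-1\right)\right) = 6 \left(0 + \frac{1}{2 z} \left(-1\right)\right) = 6 \left(0 - \frac{1}{2 z}\right) = 6 \left(- \frac{1}{2 z}\right) = - \frac{3}{z}$)
$7 x{\left(6 \right)} = 7 \left(- \frac{3}{6}\right) = 7 \left(\left(-3\right) \frac{1}{6}\right) = 7 \left(- \frac{1}{2}\right) = - \frac{7}{2}$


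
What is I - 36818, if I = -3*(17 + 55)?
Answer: -37034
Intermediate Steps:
I = -216 (I = -3*72 = -216)
I - 36818 = -216 - 36818 = -37034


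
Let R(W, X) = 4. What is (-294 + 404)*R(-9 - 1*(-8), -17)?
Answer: 440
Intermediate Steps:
(-294 + 404)*R(-9 - 1*(-8), -17) = (-294 + 404)*4 = 110*4 = 440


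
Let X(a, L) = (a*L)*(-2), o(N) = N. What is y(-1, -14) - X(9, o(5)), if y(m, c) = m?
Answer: 89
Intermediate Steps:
X(a, L) = -2*L*a (X(a, L) = (L*a)*(-2) = -2*L*a)
y(-1, -14) - X(9, o(5)) = -1 - (-2)*5*9 = -1 - 1*(-90) = -1 + 90 = 89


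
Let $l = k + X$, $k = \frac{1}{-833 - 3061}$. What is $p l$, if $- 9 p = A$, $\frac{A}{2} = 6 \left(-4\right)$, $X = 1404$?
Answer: $\frac{43737400}{5841} \approx 7488.0$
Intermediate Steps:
$k = - \frac{1}{3894}$ ($k = \frac{1}{-3894} = - \frac{1}{3894} \approx -0.00025681$)
$A = -48$ ($A = 2 \cdot 6 \left(-4\right) = 2 \left(-24\right) = -48$)
$l = \frac{5467175}{3894}$ ($l = - \frac{1}{3894} + 1404 = \frac{5467175}{3894} \approx 1404.0$)
$p = \frac{16}{3}$ ($p = \left(- \frac{1}{9}\right) \left(-48\right) = \frac{16}{3} \approx 5.3333$)
$p l = \frac{16}{3} \cdot \frac{5467175}{3894} = \frac{43737400}{5841}$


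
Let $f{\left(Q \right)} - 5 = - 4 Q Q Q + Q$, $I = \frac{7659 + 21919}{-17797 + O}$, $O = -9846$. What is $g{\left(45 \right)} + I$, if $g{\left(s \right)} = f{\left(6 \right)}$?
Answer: $- \frac{23609057}{27643} \approx -854.07$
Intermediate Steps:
$I = - \frac{29578}{27643}$ ($I = \frac{7659 + 21919}{-17797 - 9846} = \frac{29578}{-27643} = 29578 \left(- \frac{1}{27643}\right) = - \frac{29578}{27643} \approx -1.07$)
$f{\left(Q \right)} = 5 + Q - 4 Q^{3}$ ($f{\left(Q \right)} = 5 - \left(- Q + 4 Q Q Q\right) = 5 + \left(- 4 Q^{2} Q + Q\right) = 5 - \left(- Q + 4 Q^{3}\right) = 5 + Q - 4 Q^{3}$)
$g{\left(s \right)} = -853$ ($g{\left(s \right)} = 5 + 6 - 4 \cdot 6^{3} = 5 + 6 - 864 = -853$)
$g{\left(45 \right)} + I = -853 - \frac{29578}{27643} = - \frac{23609057}{27643}$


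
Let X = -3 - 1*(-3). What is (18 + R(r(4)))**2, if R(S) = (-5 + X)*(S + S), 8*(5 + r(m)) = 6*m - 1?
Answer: 24649/16 ≈ 1540.6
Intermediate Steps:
X = 0 (X = -3 + 3 = 0)
r(m) = -41/8 + 3*m/4 (r(m) = -5 + (6*m - 1)/8 = -5 + (-1 + 6*m)/8 = -5 + (-1/8 + 3*m/4) = -41/8 + 3*m/4)
R(S) = -10*S (R(S) = (-5 + 0)*(S + S) = -10*S)
(18 + R(r(4)))**2 = (18 - 10*(-41/8 + (3/4)*4))**2 = (18 - 10*(-41/8 + 3))**2 = (18 - 10*(-17/8))**2 = (18 + 85/4)**2 = (157/4)**2 = 24649/16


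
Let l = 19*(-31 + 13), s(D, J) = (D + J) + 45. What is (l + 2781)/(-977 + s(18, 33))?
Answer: -2439/881 ≈ -2.7684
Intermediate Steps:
s(D, J) = 45 + D + J
l = -342 (l = 19*(-18) = -342)
(l + 2781)/(-977 + s(18, 33)) = (-342 + 2781)/(-977 + (45 + 18 + 33)) = 2439/(-977 + 96) = 2439/(-881) = 2439*(-1/881) = -2439/881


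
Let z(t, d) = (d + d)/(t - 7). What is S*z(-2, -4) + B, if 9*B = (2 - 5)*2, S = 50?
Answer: 394/9 ≈ 43.778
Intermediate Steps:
B = -2/3 (B = ((2 - 5)*2)/9 = (-3*2)/9 = (1/9)*(-6) = -2/3 ≈ -0.66667)
z(t, d) = 2*d/(-7 + t) (z(t, d) = (2*d)/(-7 + t) = 2*d/(-7 + t))
S*z(-2, -4) + B = 50*(2*(-4)/(-7 - 2)) - 2/3 = 50*(2*(-4)/(-9)) - 2/3 = 50*(2*(-4)*(-1/9)) - 2/3 = 50*(8/9) - 2/3 = 400/9 - 2/3 = 394/9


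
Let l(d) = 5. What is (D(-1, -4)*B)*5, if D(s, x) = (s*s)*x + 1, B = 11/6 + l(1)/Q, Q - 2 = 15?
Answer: -1085/34 ≈ -31.912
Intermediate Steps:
Q = 17 (Q = 2 + 15 = 17)
B = 217/102 (B = 11/6 + 5/17 = 217/102 ≈ 2.1274)
D(s, x) = 1 + x*s² (D(s, x) = s²*x + 1 = x*s² + 1 = 1 + x*s²)
(D(-1, -4)*B)*5 = ((1 - 4*(-1)²)*(217/102))*5 = ((1 - 4*1)*(217/102))*5 = ((1 - 4)*(217/102))*5 = -3*217/102*5 = -217/34*5 = -1085/34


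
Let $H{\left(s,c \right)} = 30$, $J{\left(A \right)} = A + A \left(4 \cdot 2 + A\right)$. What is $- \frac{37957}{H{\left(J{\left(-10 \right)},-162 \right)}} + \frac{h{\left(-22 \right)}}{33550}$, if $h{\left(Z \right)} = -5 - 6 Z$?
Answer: $- \frac{63672677}{50325} \approx -1265.2$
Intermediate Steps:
$J{\left(A \right)} = A + A \left(8 + A\right)$
$- \frac{37957}{H{\left(J{\left(-10 \right)},-162 \right)}} + \frac{h{\left(-22 \right)}}{33550} = - \frac{37957}{30} + \frac{-5 - -132}{33550} = \left(-37957\right) \frac{1}{30} + \left(-5 + 132\right) \frac{1}{33550} = - \frac{37957}{30} + 127 \cdot \frac{1}{33550} = - \frac{37957}{30} + \frac{127}{33550} = - \frac{63672677}{50325}$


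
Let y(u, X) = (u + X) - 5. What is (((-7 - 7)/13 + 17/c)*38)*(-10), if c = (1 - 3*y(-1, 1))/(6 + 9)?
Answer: -293645/52 ≈ -5647.0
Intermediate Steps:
y(u, X) = -5 + X + u (y(u, X) = (X + u) - 5 = -5 + X + u)
c = 16/15 (c = (1 - 3*(-5 + 1 - 1))/(6 + 9) = (1 - 3*(-5))/15 = (1 + 15)*(1/15) = 16*(1/15) = 16/15 ≈ 1.0667)
(((-7 - 7)/13 + 17/c)*38)*(-10) = (((-7 - 7)/13 + 17/(16/15))*38)*(-10) = ((-14*1/13 + 17*(15/16))*38)*(-10) = ((-14/13 + 255/16)*38)*(-10) = ((3091/208)*38)*(-10) = (58729/104)*(-10) = -293645/52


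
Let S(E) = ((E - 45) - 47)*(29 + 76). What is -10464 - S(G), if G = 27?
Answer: -3639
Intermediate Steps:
S(E) = -9660 + 105*E (S(E) = ((-45 + E) - 47)*105 = (-92 + E)*105 = -9660 + 105*E)
-10464 - S(G) = -10464 - (-9660 + 105*27) = -10464 - (-9660 + 2835) = -10464 - 1*(-6825) = -10464 + 6825 = -3639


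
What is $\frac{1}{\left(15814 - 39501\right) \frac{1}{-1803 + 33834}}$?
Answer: $- \frac{32031}{23687} \approx -1.3523$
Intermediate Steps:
$\frac{1}{\left(15814 - 39501\right) \frac{1}{-1803 + 33834}} = \frac{1}{\left(-23687\right) \frac{1}{32031}} = \frac{1}{- \frac{23687}{32031}} = - \frac{32031}{23687}$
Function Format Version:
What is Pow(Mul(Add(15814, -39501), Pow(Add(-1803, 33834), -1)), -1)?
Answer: Rational(-32031, 23687) ≈ -1.3523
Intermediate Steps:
Pow(Mul(Add(15814, -39501), Pow(Add(-1803, 33834), -1)), -1) = Pow(Mul(-23687, Pow(32031, -1)), -1) = Pow(Mul(-23687, Rational(1, 32031)), -1) = Pow(Rational(-23687, 32031), -1) = Rational(-32031, 23687)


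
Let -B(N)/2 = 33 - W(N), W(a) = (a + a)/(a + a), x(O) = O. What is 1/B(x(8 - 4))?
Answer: -1/64 ≈ -0.015625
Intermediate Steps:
W(a) = 1 (W(a) = (2*a)/((2*a)) = (2*a)*(1/(2*a)) = 1)
B(N) = -64 (B(N) = -2*(33 - 1*1) = -2*(33 - 1) = -2*32 = -64)
1/B(x(8 - 4)) = 1/(-64) = -1/64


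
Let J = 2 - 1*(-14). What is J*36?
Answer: 576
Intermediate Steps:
J = 16 (J = 2 + 14 = 16)
J*36 = 16*36 = 576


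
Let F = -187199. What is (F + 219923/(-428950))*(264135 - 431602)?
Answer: 13447471313355391/428950 ≈ 3.1350e+10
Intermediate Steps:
(F + 219923/(-428950))*(264135 - 431602) = (-187199 + 219923/(-428950))*(264135 - 431602) = (-187199 + 219923*(-1/428950))*(-167467) = (-187199 - 219923/428950)*(-167467) = -80299230973/428950*(-167467) = 13447471313355391/428950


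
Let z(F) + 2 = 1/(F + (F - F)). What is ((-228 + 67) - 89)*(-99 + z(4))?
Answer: 50375/2 ≈ 25188.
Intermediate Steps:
z(F) = -2 + 1/F (z(F) = -2 + 1/(F + (F - F)) = -2 + 1/(F + 0) = -2 + 1/F)
((-228 + 67) - 89)*(-99 + z(4)) = ((-228 + 67) - 89)*(-99 + (-2 + 1/4)) = (-161 - 89)*(-99 + (-2 + 1/4)) = -250*(-99 - 7/4) = -250*(-403/4) = 50375/2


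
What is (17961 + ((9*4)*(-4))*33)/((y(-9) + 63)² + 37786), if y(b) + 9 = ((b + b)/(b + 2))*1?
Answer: 647241/2008330 ≈ 0.32228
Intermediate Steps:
y(b) = -9 + 2*b/(2 + b) (y(b) = -9 + ((b + b)/(b + 2))*1 = -9 + ((2*b)/(2 + b))*1 = -9 + (2*b/(2 + b))*1 = -9 + 2*b/(2 + b))
(17961 + ((9*4)*(-4))*33)/((y(-9) + 63)² + 37786) = (17961 + ((9*4)*(-4))*33)/(((-18 - 7*(-9))/(2 - 9) + 63)² + 37786) = (17961 + (36*(-4))*33)/(((-18 + 63)/(-7) + 63)² + 37786) = (17961 - 144*33)/((-⅐*45 + 63)² + 37786) = (17961 - 4752)/((-45/7 + 63)² + 37786) = 13209/((396/7)² + 37786) = 13209/(156816/49 + 37786) = 13209/(2008330/49) = 13209*(49/2008330) = 647241/2008330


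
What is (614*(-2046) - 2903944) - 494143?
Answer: -4654331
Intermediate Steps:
(614*(-2046) - 2903944) - 494143 = (-1256244 - 2903944) - 494143 = -4160188 - 494143 = -4654331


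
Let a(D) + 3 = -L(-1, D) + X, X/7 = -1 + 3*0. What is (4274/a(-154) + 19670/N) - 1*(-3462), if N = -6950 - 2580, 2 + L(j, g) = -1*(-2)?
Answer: 14450034/4765 ≈ 3032.5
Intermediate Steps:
L(j, g) = 0 (L(j, g) = -2 - 1*(-2) = -2 + 2 = 0)
X = -7 (X = 7*(-1 + 3*0) = 7*(-1 + 0) = 7*(-1) = -7)
N = -9530
a(D) = -10 (a(D) = -3 + (-1*0 - 7) = -3 + (0 - 7) = -3 - 7 = -10)
(4274/a(-154) + 19670/N) - 1*(-3462) = (4274/(-10) + 19670/(-9530)) - 1*(-3462) = (4274*(-⅒) + 19670*(-1/9530)) + 3462 = (-2137/5 - 1967/953) + 3462 = -2046396/4765 + 3462 = 14450034/4765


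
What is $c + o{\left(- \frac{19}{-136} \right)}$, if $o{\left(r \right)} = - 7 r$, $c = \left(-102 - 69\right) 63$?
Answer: $- \frac{1465261}{136} \approx -10774.0$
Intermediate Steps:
$c = -10773$ ($c = \left(-171\right) 63 = -10773$)
$c + o{\left(- \frac{19}{-136} \right)} = -10773 - 7 \left(- \frac{19}{-136}\right) = -10773 - 7 \left(\left(-19\right) \left(- \frac{1}{136}\right)\right) = -10773 - \frac{133}{136} = - \frac{1465261}{136}$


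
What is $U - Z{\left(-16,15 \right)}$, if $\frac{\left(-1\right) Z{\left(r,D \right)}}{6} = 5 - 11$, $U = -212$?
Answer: $-248$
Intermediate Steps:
$Z{\left(r,D \right)} = 36$ ($Z{\left(r,D \right)} = - 6 \left(5 - 11\right) = \left(-6\right) \left(-6\right) = 36$)
$U - Z{\left(-16,15 \right)} = -212 - 36 = -248$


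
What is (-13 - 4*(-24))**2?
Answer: 6889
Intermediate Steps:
(-13 - 4*(-24))**2 = (-13 + 96)**2 = 83**2 = 6889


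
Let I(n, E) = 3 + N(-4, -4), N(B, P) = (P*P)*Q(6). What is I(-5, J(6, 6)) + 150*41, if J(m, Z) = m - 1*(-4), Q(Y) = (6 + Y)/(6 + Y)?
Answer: 6169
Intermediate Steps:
Q(Y) = 1
N(B, P) = P**2 (N(B, P) = (P*P)*1 = P**2*1 = P**2)
J(m, Z) = 4 + m (J(m, Z) = m + 4 = 4 + m)
I(n, E) = 19 (I(n, E) = 3 + (-4)**2 = 3 + 16 = 19)
I(-5, J(6, 6)) + 150*41 = 19 + 150*41 = 19 + 6150 = 6169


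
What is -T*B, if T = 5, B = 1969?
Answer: -9845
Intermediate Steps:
-T*B = -5*1969 = -1*9845 = -9845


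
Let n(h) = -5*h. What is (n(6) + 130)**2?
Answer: 10000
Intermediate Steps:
(n(6) + 130)**2 = (-5*6 + 130)**2 = (-30 + 130)**2 = 100**2 = 10000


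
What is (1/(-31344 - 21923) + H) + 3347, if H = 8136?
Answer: 611664960/53267 ≈ 11483.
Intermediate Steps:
(1/(-31344 - 21923) + H) + 3347 = (1/(-31344 - 21923) + 8136) + 3347 = (1/(-53267) + 8136) + 3347 = (-1/53267 + 8136) + 3347 = 433380311/53267 + 3347 = 611664960/53267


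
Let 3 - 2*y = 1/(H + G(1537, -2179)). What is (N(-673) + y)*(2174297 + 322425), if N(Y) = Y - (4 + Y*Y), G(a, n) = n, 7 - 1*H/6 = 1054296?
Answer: -7166515458774926576/6327913 ≈ -1.1325e+12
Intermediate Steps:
H = -6325734 (H = 42 - 6*1054296 = 42 - 6325776 = -6325734)
y = 9491870/6327913 (y = 3/2 - 1/(2*(-6325734 - 2179)) = 3/2 - ½/(-6327913) = 3/2 - ½*(-1/6327913) = 3/2 + 1/12655826 = 9491870/6327913 ≈ 1.5000)
N(Y) = -4 + Y - Y² (N(Y) = Y - (4 + Y²) = Y + (-4 - Y²) = -4 + Y - Y²)
(N(-673) + y)*(2174297 + 322425) = ((-4 - 673 - 1*(-673)²) + 9491870/6327913)*(2174297 + 322425) = ((-4 - 673 - 1*452929) + 9491870/6327913)*2496722 = ((-4 - 673 - 452929) + 9491870/6327913)*2496722 = (-453606 + 9491870/6327913)*2496722 = -2870369812408/6327913*2496722 = -7166515458774926576/6327913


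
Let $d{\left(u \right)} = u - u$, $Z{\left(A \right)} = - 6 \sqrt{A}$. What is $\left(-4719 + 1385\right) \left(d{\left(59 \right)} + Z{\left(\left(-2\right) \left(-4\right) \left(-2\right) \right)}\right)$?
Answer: $80016 i \approx 80016.0 i$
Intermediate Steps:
$d{\left(u \right)} = 0$
$\left(-4719 + 1385\right) \left(d{\left(59 \right)} + Z{\left(\left(-2\right) \left(-4\right) \left(-2\right) \right)}\right) = \left(-4719 + 1385\right) \left(0 - 6 \sqrt{\left(-2\right) \left(-4\right) \left(-2\right)}\right) = - 3334 \left(0 - 6 \sqrt{8 \left(-2\right)}\right) = - 3334 \left(0 - 6 \sqrt{-16}\right) = - 3334 \left(0 - 6 \cdot 4 i\right) = - 3334 \left(0 - 24 i\right) = - 3334 \left(- 24 i\right) = 80016 i$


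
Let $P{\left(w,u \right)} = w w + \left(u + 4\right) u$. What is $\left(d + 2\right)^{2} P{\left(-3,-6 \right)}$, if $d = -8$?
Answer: $756$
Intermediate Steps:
$P{\left(w,u \right)} = w^{2} + u \left(4 + u\right)$ ($P{\left(w,u \right)} = w^{2} + \left(4 + u\right) u = w^{2} + u \left(4 + u\right)$)
$\left(d + 2\right)^{2} P{\left(-3,-6 \right)} = \left(-8 + 2\right)^{2} \left(\left(-6\right)^{2} + \left(-3\right)^{2} + 4 \left(-6\right)\right) = \left(-6\right)^{2} \left(36 + 9 - 24\right) = 36 \cdot 21 = 756$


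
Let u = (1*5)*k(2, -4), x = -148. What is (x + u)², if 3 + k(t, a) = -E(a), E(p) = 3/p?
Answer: 405769/16 ≈ 25361.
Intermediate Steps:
k(t, a) = -3 - 3/a
u = -45/4 (u = (1*5)*(-3 - 3/(-4)) = 5*(-3 - 3*(-¼)) = 5*(-3 + ¾) = 5*(-9/4) = -45/4 ≈ -11.250)
(x + u)² = (-148 - 45/4)² = (-637/4)² = 405769/16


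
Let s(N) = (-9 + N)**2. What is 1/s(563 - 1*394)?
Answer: 1/25600 ≈ 3.9063e-5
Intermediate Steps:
1/s(563 - 1*394) = 1/((-9 + (563 - 1*394))**2) = 1/((-9 + (563 - 394))**2) = 1/((-9 + 169)**2) = 1/(160**2) = 1/25600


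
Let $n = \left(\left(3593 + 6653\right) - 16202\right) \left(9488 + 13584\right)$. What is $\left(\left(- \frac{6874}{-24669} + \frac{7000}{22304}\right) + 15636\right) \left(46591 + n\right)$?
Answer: $- \frac{147733535980057596439}{68777172} \approx -2.148 \cdot 10^{12}$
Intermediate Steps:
$n = -137416832$ ($n = \left(10246 - 16202\right) 23072 = \left(-5956\right) 23072 = -137416832$)
$\left(\left(- \frac{6874}{-24669} + \frac{7000}{22304}\right) + 15636\right) \left(46591 + n\right) = \left(\left(- \frac{6874}{-24669} + \frac{7000}{22304}\right) + 15636\right) \left(46591 - 137416832\right) = \left(\left(\left(-6874\right) \left(- \frac{1}{24669}\right) + 7000 \cdot \frac{1}{22304}\right) + 15636\right) \left(-137370241\right) = \left(\left(\frac{6874}{24669} + \frac{875}{2788}\right) + 15636\right) \left(-137370241\right) = \left(\frac{40750087}{68777172} + 15636\right) \left(-137370241\right) = \frac{1075440611479}{68777172} \left(-137370241\right) = - \frac{147733535980057596439}{68777172}$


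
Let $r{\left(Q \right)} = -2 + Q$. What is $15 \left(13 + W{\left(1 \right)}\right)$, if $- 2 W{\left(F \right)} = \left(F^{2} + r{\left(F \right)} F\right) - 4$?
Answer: $225$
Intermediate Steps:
$W{\left(F \right)} = 2 - \frac{F^{2}}{2} - \frac{F \left(-2 + F\right)}{2}$ ($W{\left(F \right)} = - \frac{\left(F^{2} + \left(-2 + F\right) F\right) - 4}{2} = - \frac{\left(F^{2} + F \left(-2 + F\right)\right) - 4}{2} = - \frac{-4 + F^{2} + F \left(-2 + F\right)}{2} = 2 - \frac{F^{2}}{2} - \frac{F \left(-2 + F\right)}{2}$)
$15 \left(13 + W{\left(1 \right)}\right) = 15 \left(13 + \left(2 + 1 - 1^{2}\right)\right) = 15 \left(13 + \left(2 + 1 - 1\right)\right) = 15 \left(13 + 2\right) = 15 \cdot 15 = 225$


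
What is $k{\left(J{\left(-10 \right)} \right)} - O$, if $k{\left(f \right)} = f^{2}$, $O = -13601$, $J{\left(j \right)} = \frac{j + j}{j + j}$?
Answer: $13602$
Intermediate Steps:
$J{\left(j \right)} = 1$ ($J{\left(j \right)} = \frac{2 j}{2 j} = 2 j \frac{1}{2 j} = 1$)
$k{\left(J{\left(-10 \right)} \right)} - O = 1^{2} - -13601 = 1 + 13601 = 13602$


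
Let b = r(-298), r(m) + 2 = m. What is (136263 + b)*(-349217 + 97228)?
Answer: -34261180407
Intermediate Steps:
r(m) = -2 + m
b = -300 (b = -2 - 298 = -300)
(136263 + b)*(-349217 + 97228) = (136263 - 300)*(-349217 + 97228) = 135963*(-251989) = -34261180407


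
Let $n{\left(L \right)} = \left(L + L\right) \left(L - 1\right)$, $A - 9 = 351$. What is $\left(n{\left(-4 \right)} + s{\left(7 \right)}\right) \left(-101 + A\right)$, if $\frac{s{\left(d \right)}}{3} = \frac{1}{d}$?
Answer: $10471$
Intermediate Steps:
$A = 360$ ($A = 9 + 351 = 360$)
$n{\left(L \right)} = 2 L \left(-1 + L\right)$
$s{\left(d \right)} = \frac{3}{d}$
$\left(n{\left(-4 \right)} + s{\left(7 \right)}\right) \left(-101 + A\right) = \left(2 \left(-4\right) \left(-1 - 4\right) + \frac{3}{7}\right) \left(-101 + 360\right) = \left(2 \left(-4\right) \left(-5\right) + 3 \cdot \frac{1}{7}\right) 259 = \left(40 + \frac{3}{7}\right) 259 = \frac{283}{7} \cdot 259 = 10471$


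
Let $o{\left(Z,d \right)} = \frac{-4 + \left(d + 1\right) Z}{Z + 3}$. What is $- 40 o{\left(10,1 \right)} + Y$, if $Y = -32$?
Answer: $- \frac{1056}{13} \approx -81.231$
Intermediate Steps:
$o{\left(Z,d \right)} = \frac{-4 + Z \left(1 + d\right)}{3 + Z}$ ($o{\left(Z,d \right)} = \frac{-4 + \left(1 + d\right) Z}{3 + Z} = \frac{-4 + Z \left(1 + d\right)}{3 + Z}$)
$- 40 o{\left(10,1 \right)} + Y = - 40 \frac{-4 + 10 + 10 \cdot 1}{3 + 10} - 32 = - 40 \frac{-4 + 10 + 10}{13} - 32 = - 40 \cdot \frac{1}{13} \cdot 16 - 32 = \left(-40\right) \frac{16}{13} - 32 = - \frac{640}{13} - 32 = - \frac{1056}{13}$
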